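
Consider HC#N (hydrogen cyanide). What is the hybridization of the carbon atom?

The carbon atom: 2 σ bonds, plus two π bonds; 2 regions of electron density → sp.

sp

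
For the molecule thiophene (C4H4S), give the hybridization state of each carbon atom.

sp2

Each carbon atom carries 3 σ bonds, plus one π bond, giving a steric number of 3, so it is sp2.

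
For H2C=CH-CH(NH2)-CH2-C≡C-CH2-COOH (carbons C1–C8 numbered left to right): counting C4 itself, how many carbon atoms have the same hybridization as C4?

3

C4 is sp3 (only σ bonds).
C1: sp2
C2: sp2
C3: sp3 ✓
C4: sp3 ✓
C5: sp
C6: sp
C7: sp3 ✓
C8: sp2
3 carbons are sp3.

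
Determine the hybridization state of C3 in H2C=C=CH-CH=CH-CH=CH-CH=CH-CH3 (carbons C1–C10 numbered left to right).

sp^2

C3 is sp2: 3 σ bonds, plus one π bond, 3 electron-density regions.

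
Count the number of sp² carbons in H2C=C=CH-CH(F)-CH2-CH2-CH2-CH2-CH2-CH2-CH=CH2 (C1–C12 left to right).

C1: sp2 ✓
C2: sp
C3: sp2 ✓
C4: sp3
C5: sp3
C6: sp3
C7: sp3
C8: sp3
C9: sp3
C10: sp3
C11: sp2 ✓
C12: sp2 ✓
C1, C3, C11, C12 → 4 sp2 carbons.

4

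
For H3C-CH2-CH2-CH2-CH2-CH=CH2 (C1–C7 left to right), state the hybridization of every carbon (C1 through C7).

C1 sp3, C2 sp3, C3 sp3, C4 sp3, C5 sp3, C6 sp2, C7 sp2

C1 has 4 σ bonds: steric number 4 → sp3.
C2 has 4 σ bonds: steric number 4 → sp3.
C3 — 4 σ bonds. Steric number 4, so sp3.
C4 (4 σ bonds) has steric number 4: sp3.
C5 is sp3: 4 σ bonds, 4 electron-density regions.
C6 (3 σ bonds, plus one π bond) has steric number 3: sp2.
C7 — 3 σ bonds, plus one π bond. Steric number 3, so sp2.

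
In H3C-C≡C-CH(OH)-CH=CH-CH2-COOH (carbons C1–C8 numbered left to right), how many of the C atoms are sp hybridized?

2

C1: sp3
C2: sp ✓
C3: sp ✓
C4: sp3
C5: sp2
C6: sp2
C7: sp3
C8: sp2
C2, C3 → 2 sp carbons.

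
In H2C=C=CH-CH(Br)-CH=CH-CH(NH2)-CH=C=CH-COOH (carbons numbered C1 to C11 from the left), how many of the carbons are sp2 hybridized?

7

C1: sp2 ✓
C2: sp
C3: sp2 ✓
C4: sp3
C5: sp2 ✓
C6: sp2 ✓
C7: sp3
C8: sp2 ✓
C9: sp
C10: sp2 ✓
C11: sp2 ✓
C1, C3, C5, C6, C8, C10, C11 → 7 sp2 carbons.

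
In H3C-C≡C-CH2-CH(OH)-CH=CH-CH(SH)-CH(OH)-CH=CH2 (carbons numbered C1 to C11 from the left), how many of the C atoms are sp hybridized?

2

C1: sp3
C2: sp ✓
C3: sp ✓
C4: sp3
C5: sp3
C6: sp2
C7: sp2
C8: sp3
C9: sp3
C10: sp2
C11: sp2
C2, C3 → 2 sp carbons.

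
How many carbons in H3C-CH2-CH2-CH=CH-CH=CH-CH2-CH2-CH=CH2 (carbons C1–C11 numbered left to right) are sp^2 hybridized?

6

C1: sp3
C2: sp3
C3: sp3
C4: sp2 ✓
C5: sp2 ✓
C6: sp2 ✓
C7: sp2 ✓
C8: sp3
C9: sp3
C10: sp2 ✓
C11: sp2 ✓
C4, C5, C6, C7, C10, C11 → 6 sp2 carbons.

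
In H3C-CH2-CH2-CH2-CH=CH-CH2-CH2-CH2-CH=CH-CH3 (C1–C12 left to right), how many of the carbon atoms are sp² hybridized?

4

C1: sp3
C2: sp3
C3: sp3
C4: sp3
C5: sp2 ✓
C6: sp2 ✓
C7: sp3
C8: sp3
C9: sp3
C10: sp2 ✓
C11: sp2 ✓
C12: sp3
C5, C6, C10, C11 → 4 sp2 carbons.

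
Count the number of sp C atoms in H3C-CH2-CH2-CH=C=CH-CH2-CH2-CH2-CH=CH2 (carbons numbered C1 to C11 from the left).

1

C1: sp3
C2: sp3
C3: sp3
C4: sp2
C5: sp ✓
C6: sp2
C7: sp3
C8: sp3
C9: sp3
C10: sp2
C11: sp2
C5 → 1 sp carbon.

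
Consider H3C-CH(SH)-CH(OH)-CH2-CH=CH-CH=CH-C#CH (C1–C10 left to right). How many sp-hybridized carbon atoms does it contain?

C1: sp3
C2: sp3
C3: sp3
C4: sp3
C5: sp2
C6: sp2
C7: sp2
C8: sp2
C9: sp ✓
C10: sp ✓
C9, C10 → 2 sp carbons.

2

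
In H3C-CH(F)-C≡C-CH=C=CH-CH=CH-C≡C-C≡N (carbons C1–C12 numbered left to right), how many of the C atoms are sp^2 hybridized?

C1: sp3
C2: sp3
C3: sp
C4: sp
C5: sp2 ✓
C6: sp
C7: sp2 ✓
C8: sp2 ✓
C9: sp2 ✓
C10: sp
C11: sp
C12: sp
C5, C7, C8, C9 → 4 sp2 carbons.

4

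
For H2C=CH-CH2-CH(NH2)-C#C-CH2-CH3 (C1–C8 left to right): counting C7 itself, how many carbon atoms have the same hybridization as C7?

4

C7 is sp3 (only σ bonds).
C1: sp2
C2: sp2
C3: sp3 ✓
C4: sp3 ✓
C5: sp
C6: sp
C7: sp3 ✓
C8: sp3 ✓
4 carbons are sp3.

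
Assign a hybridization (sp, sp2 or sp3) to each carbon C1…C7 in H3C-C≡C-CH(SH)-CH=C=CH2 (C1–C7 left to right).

C1 carries 4 σ bonds, giving a steric number of 4, so it is sp3.
C2: 2 σ bonds, plus two π bonds; 2 regions of electron density → sp.
C3 (2 σ bonds, plus two π bonds) has steric number 2: sp.
C4 — 4 σ bonds. Steric number 4, so sp3.
C5 has 3 σ bonds, plus one π bond: steric number 3 → sp2.
C6 (2 σ bonds, plus two π bonds) has steric number 2: sp.
C7 (3 σ bonds, plus one π bond) has steric number 3: sp2.

C1 sp3, C2 sp, C3 sp, C4 sp3, C5 sp2, C6 sp, C7 sp2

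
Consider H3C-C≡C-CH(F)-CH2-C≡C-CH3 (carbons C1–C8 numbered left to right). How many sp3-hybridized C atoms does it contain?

C1: sp3 ✓
C2: sp
C3: sp
C4: sp3 ✓
C5: sp3 ✓
C6: sp
C7: sp
C8: sp3 ✓
C1, C4, C5, C8 → 4 sp3 carbons.

4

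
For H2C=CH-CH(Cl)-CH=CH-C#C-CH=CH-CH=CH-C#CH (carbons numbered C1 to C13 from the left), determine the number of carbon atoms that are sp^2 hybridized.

C1: sp2 ✓
C2: sp2 ✓
C3: sp3
C4: sp2 ✓
C5: sp2 ✓
C6: sp
C7: sp
C8: sp2 ✓
C9: sp2 ✓
C10: sp2 ✓
C11: sp2 ✓
C12: sp
C13: sp
C1, C2, C4, C5, C8, C9, C10, C11 → 8 sp2 carbons.

8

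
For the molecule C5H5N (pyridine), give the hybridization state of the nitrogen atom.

N has two σ bonds and one lone pair in the ring plane (steric number 3 → sp2); its p orbital contributes one electron to the aromatic π system via the C=N double bond.

sp²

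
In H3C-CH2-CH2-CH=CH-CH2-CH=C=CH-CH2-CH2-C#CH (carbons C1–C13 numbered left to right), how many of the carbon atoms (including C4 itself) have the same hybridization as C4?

C4 is sp2 (one π bond).
C1: sp3
C2: sp3
C3: sp3
C4: sp2 ✓
C5: sp2 ✓
C6: sp3
C7: sp2 ✓
C8: sp
C9: sp2 ✓
C10: sp3
C11: sp3
C12: sp
C13: sp
4 carbons are sp2.

4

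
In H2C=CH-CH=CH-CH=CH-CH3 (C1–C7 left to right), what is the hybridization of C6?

C6 carries 3 σ bonds, plus one π bond, giving a steric number of 3, so it is sp2.

sp^2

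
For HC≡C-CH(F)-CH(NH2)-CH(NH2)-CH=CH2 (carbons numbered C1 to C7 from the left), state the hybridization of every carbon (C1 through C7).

C1 carries 2 σ bonds, plus two π bonds, giving a steric number of 2, so it is sp.
C2: 2 σ bonds, plus two π bonds; 2 regions of electron density → sp.
C3 carries 4 σ bonds, giving a steric number of 4, so it is sp3.
C4 — 4 σ bonds. Steric number 4, so sp3.
C5: 4 σ bonds; 4 regions of electron density → sp3.
C6 carries 3 σ bonds, plus one π bond, giving a steric number of 3, so it is sp2.
C7: 3 σ bonds, plus one π bond; 3 regions of electron density → sp2.

C1 sp, C2 sp, C3 sp3, C4 sp3, C5 sp3, C6 sp2, C7 sp2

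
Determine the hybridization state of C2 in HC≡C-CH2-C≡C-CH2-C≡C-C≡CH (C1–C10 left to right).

C2 (2 σ bonds, plus two π bonds) has steric number 2: sp.

sp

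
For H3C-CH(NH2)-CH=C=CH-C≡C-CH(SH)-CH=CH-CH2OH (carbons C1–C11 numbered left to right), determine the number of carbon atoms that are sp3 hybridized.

C1: sp3 ✓
C2: sp3 ✓
C3: sp2
C4: sp
C5: sp2
C6: sp
C7: sp
C8: sp3 ✓
C9: sp2
C10: sp2
C11: sp3 ✓
C1, C2, C8, C11 → 4 sp3 carbons.

4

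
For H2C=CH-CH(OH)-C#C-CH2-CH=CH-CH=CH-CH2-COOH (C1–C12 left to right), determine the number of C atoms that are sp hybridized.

2

C1: sp2
C2: sp2
C3: sp3
C4: sp ✓
C5: sp ✓
C6: sp3
C7: sp2
C8: sp2
C9: sp2
C10: sp2
C11: sp3
C12: sp2
C4, C5 → 2 sp carbons.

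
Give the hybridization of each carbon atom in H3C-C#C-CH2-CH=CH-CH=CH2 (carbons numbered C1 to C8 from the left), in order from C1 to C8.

C1 is sp3: 4 σ bonds, 4 electron-density regions.
C2: 2 σ bonds, plus two π bonds; 2 regions of electron density → sp.
C3 has 2 σ bonds, plus two π bonds: steric number 2 → sp.
C4: 4 σ bonds — 4 electron domains, sp3.
C5 carries 3 σ bonds, plus one π bond, giving a steric number of 3, so it is sp2.
C6 (3 σ bonds, plus one π bond) has steric number 3: sp2.
C7 carries 3 σ bonds, plus one π bond, giving a steric number of 3, so it is sp2.
C8 — 3 σ bonds, plus one π bond. Steric number 3, so sp2.

C1 sp3, C2 sp, C3 sp, C4 sp3, C5 sp2, C6 sp2, C7 sp2, C8 sp2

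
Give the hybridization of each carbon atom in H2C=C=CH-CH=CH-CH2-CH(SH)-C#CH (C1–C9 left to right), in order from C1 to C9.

C1 carries 3 σ bonds, plus one π bond, giving a steric number of 3, so it is sp2.
C2 has 2 σ bonds, plus two π bonds: steric number 2 → sp.
C3: 3 σ bonds, plus one π bond; 3 regions of electron density → sp2.
C4: 3 σ bonds, plus one π bond — 3 electron domains, sp2.
C5: 3 σ bonds, plus one π bond — 3 electron domains, sp2.
C6 has 4 σ bonds: steric number 4 → sp3.
C7 carries 4 σ bonds, giving a steric number of 4, so it is sp3.
C8 carries 2 σ bonds, plus two π bonds, giving a steric number of 2, so it is sp.
C9 — 2 σ bonds, plus two π bonds. Steric number 2, so sp.

C1 sp2, C2 sp, C3 sp2, C4 sp2, C5 sp2, C6 sp3, C7 sp3, C8 sp, C9 sp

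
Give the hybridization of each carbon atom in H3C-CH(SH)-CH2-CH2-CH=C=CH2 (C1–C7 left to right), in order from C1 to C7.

C1: 4 σ bonds; 4 regions of electron density → sp3.
C2: 4 σ bonds — 4 electron domains, sp3.
C3 (4 σ bonds) has steric number 4: sp3.
C4 has 4 σ bonds: steric number 4 → sp3.
C5: 3 σ bonds, plus one π bond; 3 regions of electron density → sp2.
C6 is sp: 2 σ bonds, plus two π bonds, 2 electron-density regions.
C7 — 3 σ bonds, plus one π bond. Steric number 3, so sp2.

C1 sp3, C2 sp3, C3 sp3, C4 sp3, C5 sp2, C6 sp, C7 sp2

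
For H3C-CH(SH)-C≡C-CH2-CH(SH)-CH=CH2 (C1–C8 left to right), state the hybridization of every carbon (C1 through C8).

C1: 4 σ bonds; 4 regions of electron density → sp3.
C2: 4 σ bonds; 4 regions of electron density → sp3.
C3 (2 σ bonds, plus two π bonds) has steric number 2: sp.
C4 has 2 σ bonds, plus two π bonds: steric number 2 → sp.
C5: 4 σ bonds; 4 regions of electron density → sp3.
C6 carries 4 σ bonds, giving a steric number of 4, so it is sp3.
C7 — 3 σ bonds, plus one π bond. Steric number 3, so sp2.
C8 — 3 σ bonds, plus one π bond. Steric number 3, so sp2.

C1 sp3, C2 sp3, C3 sp, C4 sp, C5 sp3, C6 sp3, C7 sp2, C8 sp2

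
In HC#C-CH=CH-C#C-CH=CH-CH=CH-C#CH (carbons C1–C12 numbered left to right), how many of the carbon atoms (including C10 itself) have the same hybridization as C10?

C10 is sp2 (one π bond).
C1: sp
C2: sp
C3: sp2 ✓
C4: sp2 ✓
C5: sp
C6: sp
C7: sp2 ✓
C8: sp2 ✓
C9: sp2 ✓
C10: sp2 ✓
C11: sp
C12: sp
6 carbons are sp2.

6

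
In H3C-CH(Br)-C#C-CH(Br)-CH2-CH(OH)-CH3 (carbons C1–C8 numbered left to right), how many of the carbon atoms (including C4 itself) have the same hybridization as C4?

2

C4 is sp (two π bonds).
C1: sp3
C2: sp3
C3: sp ✓
C4: sp ✓
C5: sp3
C6: sp3
C7: sp3
C8: sp3
2 carbons are sp.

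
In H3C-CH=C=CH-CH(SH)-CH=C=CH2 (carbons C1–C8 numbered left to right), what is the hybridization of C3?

sp

C3 — 2 σ bonds, plus two π bonds. Steric number 2, so sp.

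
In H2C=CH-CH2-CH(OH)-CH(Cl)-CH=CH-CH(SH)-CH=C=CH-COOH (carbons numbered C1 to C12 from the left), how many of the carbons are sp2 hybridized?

C1: sp2 ✓
C2: sp2 ✓
C3: sp3
C4: sp3
C5: sp3
C6: sp2 ✓
C7: sp2 ✓
C8: sp3
C9: sp2 ✓
C10: sp
C11: sp2 ✓
C12: sp2 ✓
C1, C2, C6, C7, C9, C11, C12 → 7 sp2 carbons.

7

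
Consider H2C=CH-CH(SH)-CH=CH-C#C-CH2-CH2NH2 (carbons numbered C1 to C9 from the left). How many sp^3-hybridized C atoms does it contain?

3

C1: sp2
C2: sp2
C3: sp3 ✓
C4: sp2
C5: sp2
C6: sp
C7: sp
C8: sp3 ✓
C9: sp3 ✓
C3, C8, C9 → 3 sp3 carbons.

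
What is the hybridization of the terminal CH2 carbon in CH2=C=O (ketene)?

The terminal CH2 carbon — 3 σ bonds, plus one π bond. Steric number 3, so sp2.

sp²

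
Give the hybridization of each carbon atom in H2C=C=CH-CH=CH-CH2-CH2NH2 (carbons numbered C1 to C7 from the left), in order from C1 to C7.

C1 (3 σ bonds, plus one π bond) has steric number 3: sp2.
C2 is sp: 2 σ bonds, plus two π bonds, 2 electron-density regions.
C3 carries 3 σ bonds, plus one π bond, giving a steric number of 3, so it is sp2.
C4 has 3 σ bonds, plus one π bond: steric number 3 → sp2.
C5 has 3 σ bonds, plus one π bond: steric number 3 → sp2.
C6 is sp3: 4 σ bonds, 4 electron-density regions.
C7: 4 σ bonds — 4 electron domains, sp3.

C1 sp2, C2 sp, C3 sp2, C4 sp2, C5 sp2, C6 sp3, C7 sp3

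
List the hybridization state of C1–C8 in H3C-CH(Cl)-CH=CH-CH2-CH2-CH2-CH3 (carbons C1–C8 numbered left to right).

C1 has 4 σ bonds: steric number 4 → sp3.
C2 has 4 σ bonds: steric number 4 → sp3.
C3 has 3 σ bonds, plus one π bond: steric number 3 → sp2.
C4 (3 σ bonds, plus one π bond) has steric number 3: sp2.
C5 carries 4 σ bonds, giving a steric number of 4, so it is sp3.
C6: 4 σ bonds — 4 electron domains, sp3.
C7: 4 σ bonds; 4 regions of electron density → sp3.
C8 — 4 σ bonds. Steric number 4, so sp3.

C1 sp3, C2 sp3, C3 sp2, C4 sp2, C5 sp3, C6 sp3, C7 sp3, C8 sp3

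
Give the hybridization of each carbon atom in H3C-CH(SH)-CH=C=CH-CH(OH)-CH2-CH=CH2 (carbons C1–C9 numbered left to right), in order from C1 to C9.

C1: 4 σ bonds; 4 regions of electron density → sp3.
C2 carries 4 σ bonds, giving a steric number of 4, so it is sp3.
C3 carries 3 σ bonds, plus one π bond, giving a steric number of 3, so it is sp2.
C4: 2 σ bonds, plus two π bonds; 2 regions of electron density → sp.
C5 (3 σ bonds, plus one π bond) has steric number 3: sp2.
C6: 4 σ bonds; 4 regions of electron density → sp3.
C7: 4 σ bonds; 4 regions of electron density → sp3.
C8: 3 σ bonds, plus one π bond — 3 electron domains, sp2.
C9: 3 σ bonds, plus one π bond — 3 electron domains, sp2.

C1 sp3, C2 sp3, C3 sp2, C4 sp, C5 sp2, C6 sp3, C7 sp3, C8 sp2, C9 sp2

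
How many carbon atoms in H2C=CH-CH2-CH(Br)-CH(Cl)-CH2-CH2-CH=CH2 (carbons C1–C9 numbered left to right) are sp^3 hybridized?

5

C1: sp2
C2: sp2
C3: sp3 ✓
C4: sp3 ✓
C5: sp3 ✓
C6: sp3 ✓
C7: sp3 ✓
C8: sp2
C9: sp2
C3, C4, C5, C6, C7 → 5 sp3 carbons.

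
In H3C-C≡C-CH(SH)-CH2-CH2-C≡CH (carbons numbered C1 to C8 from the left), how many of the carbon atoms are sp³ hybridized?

C1: sp3 ✓
C2: sp
C3: sp
C4: sp3 ✓
C5: sp3 ✓
C6: sp3 ✓
C7: sp
C8: sp
C1, C4, C5, C6 → 4 sp3 carbons.

4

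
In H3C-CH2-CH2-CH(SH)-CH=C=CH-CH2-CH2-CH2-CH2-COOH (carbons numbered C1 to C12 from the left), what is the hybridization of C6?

sp

C6 has 2 σ bonds, plus two π bonds: steric number 2 → sp.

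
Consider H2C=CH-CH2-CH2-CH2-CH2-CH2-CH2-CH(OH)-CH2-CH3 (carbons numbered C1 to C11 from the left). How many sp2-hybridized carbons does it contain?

C1: sp2 ✓
C2: sp2 ✓
C3: sp3
C4: sp3
C5: sp3
C6: sp3
C7: sp3
C8: sp3
C9: sp3
C10: sp3
C11: sp3
C1, C2 → 2 sp2 carbons.

2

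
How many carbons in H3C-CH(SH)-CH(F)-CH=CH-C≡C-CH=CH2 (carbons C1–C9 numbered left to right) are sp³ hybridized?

3

C1: sp3 ✓
C2: sp3 ✓
C3: sp3 ✓
C4: sp2
C5: sp2
C6: sp
C7: sp
C8: sp2
C9: sp2
C1, C2, C3 → 3 sp3 carbons.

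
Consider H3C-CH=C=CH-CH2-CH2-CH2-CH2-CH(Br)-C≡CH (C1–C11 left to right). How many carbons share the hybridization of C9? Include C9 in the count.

6

C9 is sp3 (only σ bonds).
C1: sp3 ✓
C2: sp2
C3: sp
C4: sp2
C5: sp3 ✓
C6: sp3 ✓
C7: sp3 ✓
C8: sp3 ✓
C9: sp3 ✓
C10: sp
C11: sp
6 carbons are sp3.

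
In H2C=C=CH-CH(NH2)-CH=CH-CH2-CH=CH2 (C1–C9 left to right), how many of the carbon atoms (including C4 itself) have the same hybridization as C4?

2

C4 is sp3 (only σ bonds).
C1: sp2
C2: sp
C3: sp2
C4: sp3 ✓
C5: sp2
C6: sp2
C7: sp3 ✓
C8: sp2
C9: sp2
2 carbons are sp3.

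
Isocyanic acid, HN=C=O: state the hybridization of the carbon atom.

The carbon atom: 2 σ bonds, plus two π bonds — 2 electron domains, sp.

sp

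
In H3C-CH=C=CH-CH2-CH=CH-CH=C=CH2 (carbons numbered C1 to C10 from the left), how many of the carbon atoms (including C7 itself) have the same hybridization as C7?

6

C7 is sp2 (one π bond).
C1: sp3
C2: sp2 ✓
C3: sp
C4: sp2 ✓
C5: sp3
C6: sp2 ✓
C7: sp2 ✓
C8: sp2 ✓
C9: sp
C10: sp2 ✓
6 carbons are sp2.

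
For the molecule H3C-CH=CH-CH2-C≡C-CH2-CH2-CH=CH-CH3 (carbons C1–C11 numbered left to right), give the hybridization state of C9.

sp^2

C9: 3 σ bonds, plus one π bond; 3 regions of electron density → sp2.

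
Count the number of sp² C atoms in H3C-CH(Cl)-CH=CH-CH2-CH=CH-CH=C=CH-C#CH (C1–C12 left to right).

6

C1: sp3
C2: sp3
C3: sp2 ✓
C4: sp2 ✓
C5: sp3
C6: sp2 ✓
C7: sp2 ✓
C8: sp2 ✓
C9: sp
C10: sp2 ✓
C11: sp
C12: sp
C3, C4, C6, C7, C8, C10 → 6 sp2 carbons.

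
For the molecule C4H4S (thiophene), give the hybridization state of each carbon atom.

Each carbon atom: 3 σ bonds, plus one π bond; 3 regions of electron density → sp2.

sp²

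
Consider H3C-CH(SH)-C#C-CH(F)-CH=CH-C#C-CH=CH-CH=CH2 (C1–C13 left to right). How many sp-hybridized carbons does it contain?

C1: sp3
C2: sp3
C3: sp ✓
C4: sp ✓
C5: sp3
C6: sp2
C7: sp2
C8: sp ✓
C9: sp ✓
C10: sp2
C11: sp2
C12: sp2
C13: sp2
C3, C4, C8, C9 → 4 sp carbons.

4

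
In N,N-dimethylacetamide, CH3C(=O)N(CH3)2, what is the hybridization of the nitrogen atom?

sp^2

Amide resonance: N lone pair conjugated with C=O → sp2.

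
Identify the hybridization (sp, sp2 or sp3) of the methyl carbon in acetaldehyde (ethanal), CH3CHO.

The methyl carbon: 4 σ bonds; 4 regions of electron density → sp3.

sp3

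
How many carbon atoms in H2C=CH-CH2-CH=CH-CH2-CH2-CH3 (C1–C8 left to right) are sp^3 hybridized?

4

C1: sp2
C2: sp2
C3: sp3 ✓
C4: sp2
C5: sp2
C6: sp3 ✓
C7: sp3 ✓
C8: sp3 ✓
C3, C6, C7, C8 → 4 sp3 carbons.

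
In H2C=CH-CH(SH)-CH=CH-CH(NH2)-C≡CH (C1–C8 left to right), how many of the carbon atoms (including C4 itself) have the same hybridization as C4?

C4 is sp2 (one π bond).
C1: sp2 ✓
C2: sp2 ✓
C3: sp3
C4: sp2 ✓
C5: sp2 ✓
C6: sp3
C7: sp
C8: sp
4 carbons are sp2.

4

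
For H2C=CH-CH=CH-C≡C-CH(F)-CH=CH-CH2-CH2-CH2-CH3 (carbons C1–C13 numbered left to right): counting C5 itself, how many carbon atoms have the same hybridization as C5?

C5 is sp (two π bonds).
C1: sp2
C2: sp2
C3: sp2
C4: sp2
C5: sp ✓
C6: sp ✓
C7: sp3
C8: sp2
C9: sp2
C10: sp3
C11: sp3
C12: sp3
C13: sp3
2 carbons are sp.

2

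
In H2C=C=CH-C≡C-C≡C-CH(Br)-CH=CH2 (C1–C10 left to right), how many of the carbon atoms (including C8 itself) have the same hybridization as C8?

C8 is sp3 (only σ bonds).
C1: sp2
C2: sp
C3: sp2
C4: sp
C5: sp
C6: sp
C7: sp
C8: sp3 ✓
C9: sp2
C10: sp2
1 carbon is sp3.

1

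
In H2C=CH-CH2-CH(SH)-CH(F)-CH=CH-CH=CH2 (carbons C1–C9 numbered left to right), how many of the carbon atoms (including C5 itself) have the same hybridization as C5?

3

C5 is sp3 (only σ bonds).
C1: sp2
C2: sp2
C3: sp3 ✓
C4: sp3 ✓
C5: sp3 ✓
C6: sp2
C7: sp2
C8: sp2
C9: sp2
3 carbons are sp3.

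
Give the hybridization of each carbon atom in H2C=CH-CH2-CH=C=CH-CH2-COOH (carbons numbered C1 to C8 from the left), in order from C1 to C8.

C1 is sp2: 3 σ bonds, plus one π bond, 3 electron-density regions.
C2 (3 σ bonds, plus one π bond) has steric number 3: sp2.
C3 (4 σ bonds) has steric number 4: sp3.
C4: 3 σ bonds, plus one π bond; 3 regions of electron density → sp2.
C5 — 2 σ bonds, plus two π bonds. Steric number 2, so sp.
C6 (3 σ bonds, plus one π bond) has steric number 3: sp2.
C7 has 4 σ bonds: steric number 4 → sp3.
C8 — 3 σ bonds, plus one π bond. Steric number 3, so sp2.

C1 sp2, C2 sp2, C3 sp3, C4 sp2, C5 sp, C6 sp2, C7 sp3, C8 sp2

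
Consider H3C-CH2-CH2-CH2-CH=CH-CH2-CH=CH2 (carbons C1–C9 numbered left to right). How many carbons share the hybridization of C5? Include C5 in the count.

4

C5 is sp2 (one π bond).
C1: sp3
C2: sp3
C3: sp3
C4: sp3
C5: sp2 ✓
C6: sp2 ✓
C7: sp3
C8: sp2 ✓
C9: sp2 ✓
4 carbons are sp2.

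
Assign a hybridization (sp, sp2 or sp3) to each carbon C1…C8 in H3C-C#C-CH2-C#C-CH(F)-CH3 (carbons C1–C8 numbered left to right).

C1 carries 4 σ bonds, giving a steric number of 4, so it is sp3.
C2 is sp: 2 σ bonds, plus two π bonds, 2 electron-density regions.
C3 (2 σ bonds, plus two π bonds) has steric number 2: sp.
C4 has 4 σ bonds: steric number 4 → sp3.
C5 — 2 σ bonds, plus two π bonds. Steric number 2, so sp.
C6 has 2 σ bonds, plus two π bonds: steric number 2 → sp.
C7 carries 4 σ bonds, giving a steric number of 4, so it is sp3.
C8 carries 4 σ bonds, giving a steric number of 4, so it is sp3.

C1 sp3, C2 sp, C3 sp, C4 sp3, C5 sp, C6 sp, C7 sp3, C8 sp3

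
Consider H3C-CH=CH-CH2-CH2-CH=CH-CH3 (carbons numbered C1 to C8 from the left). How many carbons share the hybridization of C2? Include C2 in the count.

C2 is sp2 (one π bond).
C1: sp3
C2: sp2 ✓
C3: sp2 ✓
C4: sp3
C5: sp3
C6: sp2 ✓
C7: sp2 ✓
C8: sp3
4 carbons are sp2.

4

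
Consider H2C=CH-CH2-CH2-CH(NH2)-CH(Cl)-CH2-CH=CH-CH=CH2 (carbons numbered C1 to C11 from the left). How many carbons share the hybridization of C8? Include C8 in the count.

6

C8 is sp2 (one π bond).
C1: sp2 ✓
C2: sp2 ✓
C3: sp3
C4: sp3
C5: sp3
C6: sp3
C7: sp3
C8: sp2 ✓
C9: sp2 ✓
C10: sp2 ✓
C11: sp2 ✓
6 carbons are sp2.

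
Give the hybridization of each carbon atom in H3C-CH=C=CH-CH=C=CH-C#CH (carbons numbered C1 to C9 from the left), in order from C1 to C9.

C1 (4 σ bonds) has steric number 4: sp3.
C2 carries 3 σ bonds, plus one π bond, giving a steric number of 3, so it is sp2.
C3: 2 σ bonds, plus two π bonds; 2 regions of electron density → sp.
C4 (3 σ bonds, plus one π bond) has steric number 3: sp2.
C5 has 3 σ bonds, plus one π bond: steric number 3 → sp2.
C6 (2 σ bonds, plus two π bonds) has steric number 2: sp.
C7: 3 σ bonds, plus one π bond — 3 electron domains, sp2.
C8: 2 σ bonds, plus two π bonds; 2 regions of electron density → sp.
C9 — 2 σ bonds, plus two π bonds. Steric number 2, so sp.

C1 sp3, C2 sp2, C3 sp, C4 sp2, C5 sp2, C6 sp, C7 sp2, C8 sp, C9 sp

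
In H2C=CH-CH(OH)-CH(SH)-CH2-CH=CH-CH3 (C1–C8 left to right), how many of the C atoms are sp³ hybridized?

4

C1: sp2
C2: sp2
C3: sp3 ✓
C4: sp3 ✓
C5: sp3 ✓
C6: sp2
C7: sp2
C8: sp3 ✓
C3, C4, C5, C8 → 4 sp3 carbons.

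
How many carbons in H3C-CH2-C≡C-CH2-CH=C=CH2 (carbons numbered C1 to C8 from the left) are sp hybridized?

C1: sp3
C2: sp3
C3: sp ✓
C4: sp ✓
C5: sp3
C6: sp2
C7: sp ✓
C8: sp2
C3, C4, C7 → 3 sp carbons.

3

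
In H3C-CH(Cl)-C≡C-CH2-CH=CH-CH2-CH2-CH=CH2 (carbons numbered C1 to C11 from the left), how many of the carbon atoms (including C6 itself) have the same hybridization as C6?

4

C6 is sp2 (one π bond).
C1: sp3
C2: sp3
C3: sp
C4: sp
C5: sp3
C6: sp2 ✓
C7: sp2 ✓
C8: sp3
C9: sp3
C10: sp2 ✓
C11: sp2 ✓
4 carbons are sp2.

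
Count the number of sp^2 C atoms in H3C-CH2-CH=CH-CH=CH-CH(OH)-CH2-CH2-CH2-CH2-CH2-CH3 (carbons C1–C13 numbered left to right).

C1: sp3
C2: sp3
C3: sp2 ✓
C4: sp2 ✓
C5: sp2 ✓
C6: sp2 ✓
C7: sp3
C8: sp3
C9: sp3
C10: sp3
C11: sp3
C12: sp3
C13: sp3
C3, C4, C5, C6 → 4 sp2 carbons.

4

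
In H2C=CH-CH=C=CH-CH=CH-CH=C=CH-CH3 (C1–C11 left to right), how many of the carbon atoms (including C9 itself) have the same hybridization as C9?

C9 is sp (two π bonds).
C1: sp2
C2: sp2
C3: sp2
C4: sp ✓
C5: sp2
C6: sp2
C7: sp2
C8: sp2
C9: sp ✓
C10: sp2
C11: sp3
2 carbons are sp.

2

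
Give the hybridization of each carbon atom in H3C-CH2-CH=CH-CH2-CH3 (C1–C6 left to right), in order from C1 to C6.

C1 sp3, C2 sp3, C3 sp2, C4 sp2, C5 sp3, C6 sp3

C1 carries 4 σ bonds, giving a steric number of 4, so it is sp3.
C2 carries 4 σ bonds, giving a steric number of 4, so it is sp3.
C3: 3 σ bonds, plus one π bond; 3 regions of electron density → sp2.
C4 has 3 σ bonds, plus one π bond: steric number 3 → sp2.
C5: 4 σ bonds; 4 regions of electron density → sp3.
C6 carries 4 σ bonds, giving a steric number of 4, so it is sp3.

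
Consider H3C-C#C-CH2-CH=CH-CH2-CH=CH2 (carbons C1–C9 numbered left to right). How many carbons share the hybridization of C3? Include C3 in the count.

2

C3 is sp (two π bonds).
C1: sp3
C2: sp ✓
C3: sp ✓
C4: sp3
C5: sp2
C6: sp2
C7: sp3
C8: sp2
C9: sp2
2 carbons are sp.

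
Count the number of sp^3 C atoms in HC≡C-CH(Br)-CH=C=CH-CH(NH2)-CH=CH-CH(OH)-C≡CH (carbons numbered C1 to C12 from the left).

C1: sp
C2: sp
C3: sp3 ✓
C4: sp2
C5: sp
C6: sp2
C7: sp3 ✓
C8: sp2
C9: sp2
C10: sp3 ✓
C11: sp
C12: sp
C3, C7, C10 → 3 sp3 carbons.

3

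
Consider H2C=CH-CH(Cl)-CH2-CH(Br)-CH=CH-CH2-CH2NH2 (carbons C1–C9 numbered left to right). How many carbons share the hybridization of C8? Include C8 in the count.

5

C8 is sp3 (only σ bonds).
C1: sp2
C2: sp2
C3: sp3 ✓
C4: sp3 ✓
C5: sp3 ✓
C6: sp2
C7: sp2
C8: sp3 ✓
C9: sp3 ✓
5 carbons are sp3.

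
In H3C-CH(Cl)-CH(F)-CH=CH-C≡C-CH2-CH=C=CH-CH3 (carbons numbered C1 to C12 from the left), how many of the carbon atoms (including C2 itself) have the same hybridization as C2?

5

C2 is sp3 (only σ bonds).
C1: sp3 ✓
C2: sp3 ✓
C3: sp3 ✓
C4: sp2
C5: sp2
C6: sp
C7: sp
C8: sp3 ✓
C9: sp2
C10: sp
C11: sp2
C12: sp3 ✓
5 carbons are sp3.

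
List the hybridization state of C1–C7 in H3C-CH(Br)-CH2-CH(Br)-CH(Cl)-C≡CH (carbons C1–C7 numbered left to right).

C1 (4 σ bonds) has steric number 4: sp3.
C2 is sp3: 4 σ bonds, 4 electron-density regions.
C3 is sp3: 4 σ bonds, 4 electron-density regions.
C4 has 4 σ bonds: steric number 4 → sp3.
C5 has 4 σ bonds: steric number 4 → sp3.
C6 — 2 σ bonds, plus two π bonds. Steric number 2, so sp.
C7 is sp: 2 σ bonds, plus two π bonds, 2 electron-density regions.

C1 sp3, C2 sp3, C3 sp3, C4 sp3, C5 sp3, C6 sp, C7 sp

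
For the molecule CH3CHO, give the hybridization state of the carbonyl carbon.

The carbonyl carbon — 3 σ bonds, plus one π bond. Steric number 3, so sp2.

sp^2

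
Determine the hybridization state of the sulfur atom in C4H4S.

sp^2

Analogous to furan: one S lone pair in the aromatic π system, S is sp2.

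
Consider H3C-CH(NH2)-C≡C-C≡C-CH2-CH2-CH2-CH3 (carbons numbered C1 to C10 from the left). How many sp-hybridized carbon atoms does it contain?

4

C1: sp3
C2: sp3
C3: sp ✓
C4: sp ✓
C5: sp ✓
C6: sp ✓
C7: sp3
C8: sp3
C9: sp3
C10: sp3
C3, C4, C5, C6 → 4 sp carbons.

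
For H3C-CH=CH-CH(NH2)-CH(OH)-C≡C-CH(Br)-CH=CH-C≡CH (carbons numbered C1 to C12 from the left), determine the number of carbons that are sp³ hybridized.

C1: sp3 ✓
C2: sp2
C3: sp2
C4: sp3 ✓
C5: sp3 ✓
C6: sp
C7: sp
C8: sp3 ✓
C9: sp2
C10: sp2
C11: sp
C12: sp
C1, C4, C5, C8 → 4 sp3 carbons.

4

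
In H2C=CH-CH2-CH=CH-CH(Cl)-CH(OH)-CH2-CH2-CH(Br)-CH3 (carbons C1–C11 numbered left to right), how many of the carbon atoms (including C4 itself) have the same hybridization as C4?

C4 is sp2 (one π bond).
C1: sp2 ✓
C2: sp2 ✓
C3: sp3
C4: sp2 ✓
C5: sp2 ✓
C6: sp3
C7: sp3
C8: sp3
C9: sp3
C10: sp3
C11: sp3
4 carbons are sp2.

4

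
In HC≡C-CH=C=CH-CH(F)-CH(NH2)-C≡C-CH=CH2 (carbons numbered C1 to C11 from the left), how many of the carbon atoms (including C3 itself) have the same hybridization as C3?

4

C3 is sp2 (one π bond).
C1: sp
C2: sp
C3: sp2 ✓
C4: sp
C5: sp2 ✓
C6: sp3
C7: sp3
C8: sp
C9: sp
C10: sp2 ✓
C11: sp2 ✓
4 carbons are sp2.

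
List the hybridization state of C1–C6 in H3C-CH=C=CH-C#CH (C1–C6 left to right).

C1: 4 σ bonds; 4 regions of electron density → sp3.
C2 has 3 σ bonds, plus one π bond: steric number 3 → sp2.
C3: 2 σ bonds, plus two π bonds; 2 regions of electron density → sp.
C4 has 3 σ bonds, plus one π bond: steric number 3 → sp2.
C5: 2 σ bonds, plus two π bonds — 2 electron domains, sp.
C6: 2 σ bonds, plus two π bonds; 2 regions of electron density → sp.

C1 sp3, C2 sp2, C3 sp, C4 sp2, C5 sp, C6 sp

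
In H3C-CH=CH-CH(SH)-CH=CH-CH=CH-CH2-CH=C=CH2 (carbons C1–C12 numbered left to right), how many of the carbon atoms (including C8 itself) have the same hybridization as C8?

C8 is sp2 (one π bond).
C1: sp3
C2: sp2 ✓
C3: sp2 ✓
C4: sp3
C5: sp2 ✓
C6: sp2 ✓
C7: sp2 ✓
C8: sp2 ✓
C9: sp3
C10: sp2 ✓
C11: sp
C12: sp2 ✓
8 carbons are sp2.

8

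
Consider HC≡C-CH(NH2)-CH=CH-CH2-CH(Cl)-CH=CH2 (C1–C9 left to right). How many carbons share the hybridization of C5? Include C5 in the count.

4

C5 is sp2 (one π bond).
C1: sp
C2: sp
C3: sp3
C4: sp2 ✓
C5: sp2 ✓
C6: sp3
C7: sp3
C8: sp2 ✓
C9: sp2 ✓
4 carbons are sp2.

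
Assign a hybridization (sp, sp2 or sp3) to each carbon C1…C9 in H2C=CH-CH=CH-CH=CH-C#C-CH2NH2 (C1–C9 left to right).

C1 has 3 σ bonds, plus one π bond: steric number 3 → sp2.
C2: 3 σ bonds, plus one π bond — 3 electron domains, sp2.
C3: 3 σ bonds, plus one π bond — 3 electron domains, sp2.
C4 (3 σ bonds, plus one π bond) has steric number 3: sp2.
C5 — 3 σ bonds, plus one π bond. Steric number 3, so sp2.
C6: 3 σ bonds, plus one π bond — 3 electron domains, sp2.
C7 is sp: 2 σ bonds, plus two π bonds, 2 electron-density regions.
C8: 2 σ bonds, plus two π bonds — 2 electron domains, sp.
C9 has 4 σ bonds: steric number 4 → sp3.

C1 sp2, C2 sp2, C3 sp2, C4 sp2, C5 sp2, C6 sp2, C7 sp, C8 sp, C9 sp3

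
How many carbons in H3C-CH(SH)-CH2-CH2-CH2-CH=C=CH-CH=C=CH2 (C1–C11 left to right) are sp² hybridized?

C1: sp3
C2: sp3
C3: sp3
C4: sp3
C5: sp3
C6: sp2 ✓
C7: sp
C8: sp2 ✓
C9: sp2 ✓
C10: sp
C11: sp2 ✓
C6, C8, C9, C11 → 4 sp2 carbons.

4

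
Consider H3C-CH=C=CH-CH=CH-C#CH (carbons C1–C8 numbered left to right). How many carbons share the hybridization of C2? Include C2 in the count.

C2 is sp2 (one π bond).
C1: sp3
C2: sp2 ✓
C3: sp
C4: sp2 ✓
C5: sp2 ✓
C6: sp2 ✓
C7: sp
C8: sp
4 carbons are sp2.

4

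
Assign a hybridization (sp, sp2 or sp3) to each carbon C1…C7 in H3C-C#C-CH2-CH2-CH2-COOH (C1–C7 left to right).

C1 sp3, C2 sp, C3 sp, C4 sp3, C5 sp3, C6 sp3, C7 sp2

C1 is sp3: 4 σ bonds, 4 electron-density regions.
C2: 2 σ bonds, plus two π bonds — 2 electron domains, sp.
C3 carries 2 σ bonds, plus two π bonds, giving a steric number of 2, so it is sp.
C4: 4 σ bonds; 4 regions of electron density → sp3.
C5 — 4 σ bonds. Steric number 4, so sp3.
C6 is sp3: 4 σ bonds, 4 electron-density regions.
C7: 3 σ bonds, plus one π bond; 3 regions of electron density → sp2.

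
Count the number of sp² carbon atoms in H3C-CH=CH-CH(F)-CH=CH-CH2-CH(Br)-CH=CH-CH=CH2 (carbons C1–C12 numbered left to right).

C1: sp3
C2: sp2 ✓
C3: sp2 ✓
C4: sp3
C5: sp2 ✓
C6: sp2 ✓
C7: sp3
C8: sp3
C9: sp2 ✓
C10: sp2 ✓
C11: sp2 ✓
C12: sp2 ✓
C2, C3, C5, C6, C9, C10, C11, C12 → 8 sp2 carbons.

8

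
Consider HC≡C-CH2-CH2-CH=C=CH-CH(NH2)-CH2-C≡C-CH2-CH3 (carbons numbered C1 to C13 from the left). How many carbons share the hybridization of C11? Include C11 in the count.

C11 is sp (two π bonds).
C1: sp ✓
C2: sp ✓
C3: sp3
C4: sp3
C5: sp2
C6: sp ✓
C7: sp2
C8: sp3
C9: sp3
C10: sp ✓
C11: sp ✓
C12: sp3
C13: sp3
5 carbons are sp.

5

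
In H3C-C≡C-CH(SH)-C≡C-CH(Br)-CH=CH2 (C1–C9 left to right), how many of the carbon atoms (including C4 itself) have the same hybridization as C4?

C4 is sp3 (only σ bonds).
C1: sp3 ✓
C2: sp
C3: sp
C4: sp3 ✓
C5: sp
C6: sp
C7: sp3 ✓
C8: sp2
C9: sp2
3 carbons are sp3.

3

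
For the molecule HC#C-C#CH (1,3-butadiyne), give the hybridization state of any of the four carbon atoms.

Every carbon is part of a C≡C triple bond: two σ regions → sp.

sp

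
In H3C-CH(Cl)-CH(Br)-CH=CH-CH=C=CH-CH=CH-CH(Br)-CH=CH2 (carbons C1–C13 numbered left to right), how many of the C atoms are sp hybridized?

C1: sp3
C2: sp3
C3: sp3
C4: sp2
C5: sp2
C6: sp2
C7: sp ✓
C8: sp2
C9: sp2
C10: sp2
C11: sp3
C12: sp2
C13: sp2
C7 → 1 sp carbon.

1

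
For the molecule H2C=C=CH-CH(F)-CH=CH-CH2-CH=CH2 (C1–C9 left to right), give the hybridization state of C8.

sp²

C8: 3 σ bonds, plus one π bond — 3 electron domains, sp2.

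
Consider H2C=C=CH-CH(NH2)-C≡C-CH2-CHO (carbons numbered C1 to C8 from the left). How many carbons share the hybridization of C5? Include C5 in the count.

C5 is sp (two π bonds).
C1: sp2
C2: sp ✓
C3: sp2
C4: sp3
C5: sp ✓
C6: sp ✓
C7: sp3
C8: sp2
3 carbons are sp.

3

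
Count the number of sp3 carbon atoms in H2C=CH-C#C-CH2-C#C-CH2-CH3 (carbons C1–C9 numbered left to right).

C1: sp2
C2: sp2
C3: sp
C4: sp
C5: sp3 ✓
C6: sp
C7: sp
C8: sp3 ✓
C9: sp3 ✓
C5, C8, C9 → 3 sp3 carbons.

3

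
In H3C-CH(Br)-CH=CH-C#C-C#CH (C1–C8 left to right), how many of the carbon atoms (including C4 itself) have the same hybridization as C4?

2

C4 is sp2 (one π bond).
C1: sp3
C2: sp3
C3: sp2 ✓
C4: sp2 ✓
C5: sp
C6: sp
C7: sp
C8: sp
2 carbons are sp2.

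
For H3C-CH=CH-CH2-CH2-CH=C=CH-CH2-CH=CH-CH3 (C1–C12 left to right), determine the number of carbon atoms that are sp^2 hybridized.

C1: sp3
C2: sp2 ✓
C3: sp2 ✓
C4: sp3
C5: sp3
C6: sp2 ✓
C7: sp
C8: sp2 ✓
C9: sp3
C10: sp2 ✓
C11: sp2 ✓
C12: sp3
C2, C3, C6, C8, C10, C11 → 6 sp2 carbons.

6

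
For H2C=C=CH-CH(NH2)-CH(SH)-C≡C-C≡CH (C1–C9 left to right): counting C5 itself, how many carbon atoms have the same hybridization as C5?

2

C5 is sp3 (only σ bonds).
C1: sp2
C2: sp
C3: sp2
C4: sp3 ✓
C5: sp3 ✓
C6: sp
C7: sp
C8: sp
C9: sp
2 carbons are sp3.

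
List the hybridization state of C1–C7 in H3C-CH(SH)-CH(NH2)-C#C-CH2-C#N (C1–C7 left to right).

C1 has 4 σ bonds: steric number 4 → sp3.
C2 is sp3: 4 σ bonds, 4 electron-density regions.
C3 (4 σ bonds) has steric number 4: sp3.
C4 — 2 σ bonds, plus two π bonds. Steric number 2, so sp.
C5 carries 2 σ bonds, plus two π bonds, giving a steric number of 2, so it is sp.
C6 has 4 σ bonds: steric number 4 → sp3.
C7: 2 σ bonds, plus two π bonds — 2 electron domains, sp.

C1 sp3, C2 sp3, C3 sp3, C4 sp, C5 sp, C6 sp3, C7 sp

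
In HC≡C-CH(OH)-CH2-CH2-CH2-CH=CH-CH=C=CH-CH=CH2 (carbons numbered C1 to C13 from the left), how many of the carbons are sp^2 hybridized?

C1: sp
C2: sp
C3: sp3
C4: sp3
C5: sp3
C6: sp3
C7: sp2 ✓
C8: sp2 ✓
C9: sp2 ✓
C10: sp
C11: sp2 ✓
C12: sp2 ✓
C13: sp2 ✓
C7, C8, C9, C11, C12, C13 → 6 sp2 carbons.

6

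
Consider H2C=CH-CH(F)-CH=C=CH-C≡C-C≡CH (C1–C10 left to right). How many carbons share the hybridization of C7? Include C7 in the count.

5

C7 is sp (two π bonds).
C1: sp2
C2: sp2
C3: sp3
C4: sp2
C5: sp ✓
C6: sp2
C7: sp ✓
C8: sp ✓
C9: sp ✓
C10: sp ✓
5 carbons are sp.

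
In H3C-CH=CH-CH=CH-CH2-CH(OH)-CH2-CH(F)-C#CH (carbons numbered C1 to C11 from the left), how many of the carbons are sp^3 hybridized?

C1: sp3 ✓
C2: sp2
C3: sp2
C4: sp2
C5: sp2
C6: sp3 ✓
C7: sp3 ✓
C8: sp3 ✓
C9: sp3 ✓
C10: sp
C11: sp
C1, C6, C7, C8, C9 → 5 sp3 carbons.

5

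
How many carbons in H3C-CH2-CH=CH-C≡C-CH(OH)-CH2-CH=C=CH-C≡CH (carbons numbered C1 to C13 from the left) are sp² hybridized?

4

C1: sp3
C2: sp3
C3: sp2 ✓
C4: sp2 ✓
C5: sp
C6: sp
C7: sp3
C8: sp3
C9: sp2 ✓
C10: sp
C11: sp2 ✓
C12: sp
C13: sp
C3, C4, C9, C11 → 4 sp2 carbons.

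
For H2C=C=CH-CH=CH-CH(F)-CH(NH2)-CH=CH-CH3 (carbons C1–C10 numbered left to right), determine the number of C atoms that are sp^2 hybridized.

C1: sp2 ✓
C2: sp
C3: sp2 ✓
C4: sp2 ✓
C5: sp2 ✓
C6: sp3
C7: sp3
C8: sp2 ✓
C9: sp2 ✓
C10: sp3
C1, C3, C4, C5, C8, C9 → 6 sp2 carbons.

6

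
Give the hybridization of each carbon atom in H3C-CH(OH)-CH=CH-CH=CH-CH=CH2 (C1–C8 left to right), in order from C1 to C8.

C1: 4 σ bonds; 4 regions of electron density → sp3.
C2: 4 σ bonds; 4 regions of electron density → sp3.
C3: 3 σ bonds, plus one π bond — 3 electron domains, sp2.
C4 has 3 σ bonds, plus one π bond: steric number 3 → sp2.
C5 has 3 σ bonds, plus one π bond: steric number 3 → sp2.
C6 (3 σ bonds, plus one π bond) has steric number 3: sp2.
C7: 3 σ bonds, plus one π bond; 3 regions of electron density → sp2.
C8 has 3 σ bonds, plus one π bond: steric number 3 → sp2.

C1 sp3, C2 sp3, C3 sp2, C4 sp2, C5 sp2, C6 sp2, C7 sp2, C8 sp2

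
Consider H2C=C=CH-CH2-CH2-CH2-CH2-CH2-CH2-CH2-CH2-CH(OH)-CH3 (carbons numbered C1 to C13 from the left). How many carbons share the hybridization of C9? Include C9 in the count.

10

C9 is sp3 (only σ bonds).
C1: sp2
C2: sp
C3: sp2
C4: sp3 ✓
C5: sp3 ✓
C6: sp3 ✓
C7: sp3 ✓
C8: sp3 ✓
C9: sp3 ✓
C10: sp3 ✓
C11: sp3 ✓
C12: sp3 ✓
C13: sp3 ✓
10 carbons are sp3.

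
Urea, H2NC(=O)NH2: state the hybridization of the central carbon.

The central carbon has 3 σ bonds, plus one π bond: steric number 3 → sp2.

sp^2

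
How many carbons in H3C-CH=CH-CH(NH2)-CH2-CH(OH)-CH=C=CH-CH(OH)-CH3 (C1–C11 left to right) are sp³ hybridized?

6

C1: sp3 ✓
C2: sp2
C3: sp2
C4: sp3 ✓
C5: sp3 ✓
C6: sp3 ✓
C7: sp2
C8: sp
C9: sp2
C10: sp3 ✓
C11: sp3 ✓
C1, C4, C5, C6, C10, C11 → 6 sp3 carbons.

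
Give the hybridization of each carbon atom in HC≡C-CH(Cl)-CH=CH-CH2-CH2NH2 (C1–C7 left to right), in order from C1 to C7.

C1: 2 σ bonds, plus two π bonds — 2 electron domains, sp.
C2: 2 σ bonds, plus two π bonds — 2 electron domains, sp.
C3 — 4 σ bonds. Steric number 4, so sp3.
C4: 3 σ bonds, plus one π bond; 3 regions of electron density → sp2.
C5 (3 σ bonds, plus one π bond) has steric number 3: sp2.
C6: 4 σ bonds; 4 regions of electron density → sp3.
C7 carries 4 σ bonds, giving a steric number of 4, so it is sp3.

C1 sp, C2 sp, C3 sp3, C4 sp2, C5 sp2, C6 sp3, C7 sp3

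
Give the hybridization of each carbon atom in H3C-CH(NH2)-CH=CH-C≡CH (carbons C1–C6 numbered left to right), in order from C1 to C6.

C1 sp3, C2 sp3, C3 sp2, C4 sp2, C5 sp, C6 sp

C1 — 4 σ bonds. Steric number 4, so sp3.
C2 (4 σ bonds) has steric number 4: sp3.
C3 has 3 σ bonds, plus one π bond: steric number 3 → sp2.
C4: 3 σ bonds, plus one π bond — 3 electron domains, sp2.
C5: 2 σ bonds, plus two π bonds; 2 regions of electron density → sp.
C6 (2 σ bonds, plus two π bonds) has steric number 2: sp.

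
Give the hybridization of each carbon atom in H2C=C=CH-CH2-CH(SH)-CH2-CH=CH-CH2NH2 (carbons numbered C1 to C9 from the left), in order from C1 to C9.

C1 sp2, C2 sp, C3 sp2, C4 sp3, C5 sp3, C6 sp3, C7 sp2, C8 sp2, C9 sp3

C1: 3 σ bonds, plus one π bond — 3 electron domains, sp2.
C2: 2 σ bonds, plus two π bonds — 2 electron domains, sp.
C3 carries 3 σ bonds, plus one π bond, giving a steric number of 3, so it is sp2.
C4: 4 σ bonds — 4 electron domains, sp3.
C5 carries 4 σ bonds, giving a steric number of 4, so it is sp3.
C6: 4 σ bonds — 4 electron domains, sp3.
C7: 3 σ bonds, plus one π bond; 3 regions of electron density → sp2.
C8: 3 σ bonds, plus one π bond — 3 electron domains, sp2.
C9 (4 σ bonds) has steric number 4: sp3.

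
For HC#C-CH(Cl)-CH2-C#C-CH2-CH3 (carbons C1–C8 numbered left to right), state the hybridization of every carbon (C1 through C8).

C1 — 2 σ bonds, plus two π bonds. Steric number 2, so sp.
C2: 2 σ bonds, plus two π bonds; 2 regions of electron density → sp.
C3 — 4 σ bonds. Steric number 4, so sp3.
C4 is sp3: 4 σ bonds, 4 electron-density regions.
C5 carries 2 σ bonds, plus two π bonds, giving a steric number of 2, so it is sp.
C6 has 2 σ bonds, plus two π bonds: steric number 2 → sp.
C7 is sp3: 4 σ bonds, 4 electron-density regions.
C8 carries 4 σ bonds, giving a steric number of 4, so it is sp3.

C1 sp, C2 sp, C3 sp3, C4 sp3, C5 sp, C6 sp, C7 sp3, C8 sp3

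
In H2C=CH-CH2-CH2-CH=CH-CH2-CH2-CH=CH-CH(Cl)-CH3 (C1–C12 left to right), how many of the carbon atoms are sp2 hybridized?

6

C1: sp2 ✓
C2: sp2 ✓
C3: sp3
C4: sp3
C5: sp2 ✓
C6: sp2 ✓
C7: sp3
C8: sp3
C9: sp2 ✓
C10: sp2 ✓
C11: sp3
C12: sp3
C1, C2, C5, C6, C9, C10 → 6 sp2 carbons.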